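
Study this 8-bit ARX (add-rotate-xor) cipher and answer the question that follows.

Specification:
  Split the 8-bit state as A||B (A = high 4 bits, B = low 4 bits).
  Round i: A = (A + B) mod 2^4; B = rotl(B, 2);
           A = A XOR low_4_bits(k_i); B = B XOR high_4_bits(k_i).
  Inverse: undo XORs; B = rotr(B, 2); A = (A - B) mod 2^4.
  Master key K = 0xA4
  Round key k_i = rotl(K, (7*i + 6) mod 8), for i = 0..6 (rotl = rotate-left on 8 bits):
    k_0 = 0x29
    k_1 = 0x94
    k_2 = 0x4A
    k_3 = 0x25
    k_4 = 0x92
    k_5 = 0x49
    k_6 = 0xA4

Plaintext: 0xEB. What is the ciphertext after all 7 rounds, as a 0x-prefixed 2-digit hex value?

s_0 = plaintext = 0xEB
s_1 = Round(s_0, k_0) = 0x0C
s_2 = Round(s_1, k_1) = 0x8A
s_3 = Round(s_2, k_2) = 0x8E
s_4 = Round(s_3, k_3) = 0x39
s_5 = Round(s_4, k_4) = 0xEF
s_6 = Round(s_5, k_5) = 0x4B
s_7 = Round(s_6, k_6) = 0xB4

0xB4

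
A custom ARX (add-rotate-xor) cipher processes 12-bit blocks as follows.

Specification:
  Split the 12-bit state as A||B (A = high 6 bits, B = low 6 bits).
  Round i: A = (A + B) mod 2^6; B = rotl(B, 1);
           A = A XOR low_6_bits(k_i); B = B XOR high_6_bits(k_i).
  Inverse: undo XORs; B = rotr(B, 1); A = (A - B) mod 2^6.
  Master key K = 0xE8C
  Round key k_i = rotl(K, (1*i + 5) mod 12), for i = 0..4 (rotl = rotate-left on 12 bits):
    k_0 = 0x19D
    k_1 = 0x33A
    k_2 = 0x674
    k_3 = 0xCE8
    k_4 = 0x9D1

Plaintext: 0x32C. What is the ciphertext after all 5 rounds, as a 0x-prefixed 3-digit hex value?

s_0 = plaintext = 0x32C
s_1 = Round(s_0, k_0) = 0x95F
s_2 = Round(s_1, k_1) = 0xFB2
s_3 = Round(s_2, k_2) = 0x13C
s_4 = Round(s_3, k_3) = 0xA0A
s_5 = Round(s_4, k_4) = 0x8F3

0x8F3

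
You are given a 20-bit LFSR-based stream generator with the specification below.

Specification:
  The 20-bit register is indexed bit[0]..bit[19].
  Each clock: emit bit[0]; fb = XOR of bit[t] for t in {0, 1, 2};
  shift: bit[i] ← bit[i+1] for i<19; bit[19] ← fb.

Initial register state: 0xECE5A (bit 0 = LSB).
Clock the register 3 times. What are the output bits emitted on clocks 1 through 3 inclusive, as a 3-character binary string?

reg_0 = 0xECE5A
clock 1: out=0, reg = 0xF672D
clock 2: out=1, reg = 0x7B396
clock 3: out=0, reg = 0x3D9CB

010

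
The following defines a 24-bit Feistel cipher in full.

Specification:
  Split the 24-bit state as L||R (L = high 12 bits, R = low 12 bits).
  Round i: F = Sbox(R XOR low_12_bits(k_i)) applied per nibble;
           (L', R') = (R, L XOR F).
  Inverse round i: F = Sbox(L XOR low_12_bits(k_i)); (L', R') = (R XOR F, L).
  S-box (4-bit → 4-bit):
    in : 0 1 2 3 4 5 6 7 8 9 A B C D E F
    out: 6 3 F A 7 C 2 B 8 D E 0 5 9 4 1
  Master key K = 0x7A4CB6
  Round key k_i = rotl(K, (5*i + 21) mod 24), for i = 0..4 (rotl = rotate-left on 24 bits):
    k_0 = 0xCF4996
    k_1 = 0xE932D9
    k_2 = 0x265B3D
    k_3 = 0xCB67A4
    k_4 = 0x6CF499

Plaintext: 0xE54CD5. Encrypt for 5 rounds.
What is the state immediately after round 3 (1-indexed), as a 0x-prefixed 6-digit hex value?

0xACE134

s_0 = plaintext = 0xE54CD5
s_1 = Round(s_0, k_0) = 0xCD522E
s_2 = Round(s_1, k_1) = 0x22EACE
s_3 = Round(s_2, k_2) = 0xACE134
s_4 = Round(s_3, k_3) = 0x134818
s_5 = Round(s_4, k_4) = 0x8184B7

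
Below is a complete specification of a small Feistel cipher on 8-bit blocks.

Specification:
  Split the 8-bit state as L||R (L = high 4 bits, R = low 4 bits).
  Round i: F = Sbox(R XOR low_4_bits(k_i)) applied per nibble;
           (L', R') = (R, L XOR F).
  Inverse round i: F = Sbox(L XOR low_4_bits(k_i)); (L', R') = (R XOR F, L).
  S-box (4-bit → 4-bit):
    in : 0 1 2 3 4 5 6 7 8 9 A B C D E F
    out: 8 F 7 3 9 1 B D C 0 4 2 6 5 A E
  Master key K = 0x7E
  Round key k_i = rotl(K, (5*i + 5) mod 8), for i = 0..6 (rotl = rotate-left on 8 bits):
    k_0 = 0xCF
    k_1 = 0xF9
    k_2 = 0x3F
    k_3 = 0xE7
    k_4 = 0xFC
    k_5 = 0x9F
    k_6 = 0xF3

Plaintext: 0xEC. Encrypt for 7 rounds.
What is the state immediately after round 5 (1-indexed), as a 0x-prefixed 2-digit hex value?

0xFA

s_0 = plaintext = 0xEC
s_1 = Round(s_0, k_0) = 0xCD
s_2 = Round(s_1, k_1) = 0xD5
s_3 = Round(s_2, k_2) = 0x59
s_4 = Round(s_3, k_3) = 0x9F
s_5 = Round(s_4, k_4) = 0xFA
s_6 = Round(s_5, k_5) = 0xAE
s_7 = Round(s_6, k_6) = 0xEF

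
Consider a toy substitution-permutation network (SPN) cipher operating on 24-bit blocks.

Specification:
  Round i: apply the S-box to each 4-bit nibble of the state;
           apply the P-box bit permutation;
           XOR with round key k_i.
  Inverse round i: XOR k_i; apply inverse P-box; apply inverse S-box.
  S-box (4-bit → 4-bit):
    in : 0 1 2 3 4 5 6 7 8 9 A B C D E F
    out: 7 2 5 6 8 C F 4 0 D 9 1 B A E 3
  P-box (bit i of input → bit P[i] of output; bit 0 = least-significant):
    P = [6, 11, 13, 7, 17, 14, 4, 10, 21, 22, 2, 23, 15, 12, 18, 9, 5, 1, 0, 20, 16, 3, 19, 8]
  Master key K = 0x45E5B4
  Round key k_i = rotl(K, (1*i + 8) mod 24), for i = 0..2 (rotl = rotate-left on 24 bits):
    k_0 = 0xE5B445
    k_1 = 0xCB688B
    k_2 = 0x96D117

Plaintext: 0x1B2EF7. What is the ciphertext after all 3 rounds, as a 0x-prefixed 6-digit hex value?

0x424403

s_0 = plaintext = 0x1B2EF7
s_1 = Round(s_0, k_0) = 0x235469
s_2 = Round(s_1, k_1) = 0x440E58
s_3 = Round(s_2, k_2) = 0x424403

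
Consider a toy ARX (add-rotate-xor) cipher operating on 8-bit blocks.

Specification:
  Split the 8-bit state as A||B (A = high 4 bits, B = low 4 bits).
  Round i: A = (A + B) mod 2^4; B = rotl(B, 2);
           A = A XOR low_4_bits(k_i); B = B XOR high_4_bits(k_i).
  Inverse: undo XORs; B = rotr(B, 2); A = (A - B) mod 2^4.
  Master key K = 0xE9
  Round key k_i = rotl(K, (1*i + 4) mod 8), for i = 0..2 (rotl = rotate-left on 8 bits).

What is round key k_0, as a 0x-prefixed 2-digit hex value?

K = 0xE9
k_0 = rotl(K, (1*0+4) mod 8) = rotl(K, 4) = 0x9E

0x9E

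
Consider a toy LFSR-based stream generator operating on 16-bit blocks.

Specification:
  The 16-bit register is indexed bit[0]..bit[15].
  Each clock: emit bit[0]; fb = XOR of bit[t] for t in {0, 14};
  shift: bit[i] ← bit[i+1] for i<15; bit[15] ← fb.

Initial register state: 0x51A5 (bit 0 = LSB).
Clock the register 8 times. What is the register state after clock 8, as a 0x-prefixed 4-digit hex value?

0x7451

reg_0 = 0x51A5
clock 1: out=1, reg = 0x28D2
clock 2: out=0, reg = 0x1469
clock 3: out=1, reg = 0x8A34
clock 4: out=0, reg = 0x451A
clock 5: out=0, reg = 0xA28D
clock 6: out=1, reg = 0xD146
clock 7: out=0, reg = 0xE8A3
clock 8: out=1, reg = 0x7451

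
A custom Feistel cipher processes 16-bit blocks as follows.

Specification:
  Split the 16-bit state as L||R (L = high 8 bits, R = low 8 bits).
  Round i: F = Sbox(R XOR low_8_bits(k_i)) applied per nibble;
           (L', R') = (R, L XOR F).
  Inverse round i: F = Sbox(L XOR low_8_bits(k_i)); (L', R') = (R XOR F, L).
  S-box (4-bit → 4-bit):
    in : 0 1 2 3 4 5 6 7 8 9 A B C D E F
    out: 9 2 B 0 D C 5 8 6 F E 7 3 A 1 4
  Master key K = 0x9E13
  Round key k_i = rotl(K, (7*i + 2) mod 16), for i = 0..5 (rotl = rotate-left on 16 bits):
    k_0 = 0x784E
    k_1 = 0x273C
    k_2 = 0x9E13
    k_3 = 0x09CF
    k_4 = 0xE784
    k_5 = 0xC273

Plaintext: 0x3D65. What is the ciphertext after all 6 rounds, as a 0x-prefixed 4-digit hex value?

0x1CE8

s_0 = plaintext = 0x3D65
s_1 = Round(s_0, k_0) = 0x658A
s_2 = Round(s_1, k_1) = 0x8A10
s_3 = Round(s_2, k_2) = 0x101A
s_4 = Round(s_3, k_3) = 0x1ABC
s_5 = Round(s_4, k_4) = 0xBC1C
s_6 = Round(s_5, k_5) = 0x1CE8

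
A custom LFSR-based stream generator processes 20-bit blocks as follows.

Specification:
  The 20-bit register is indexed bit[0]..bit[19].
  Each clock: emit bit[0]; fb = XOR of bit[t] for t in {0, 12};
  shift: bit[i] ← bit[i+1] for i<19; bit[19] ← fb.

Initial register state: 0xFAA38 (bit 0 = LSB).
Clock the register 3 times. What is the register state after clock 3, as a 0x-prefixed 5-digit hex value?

reg_0 = 0xFAA38
clock 1: out=0, reg = 0x7D51C
clock 2: out=0, reg = 0xBEA8E
clock 3: out=0, reg = 0x5F547

0x5F547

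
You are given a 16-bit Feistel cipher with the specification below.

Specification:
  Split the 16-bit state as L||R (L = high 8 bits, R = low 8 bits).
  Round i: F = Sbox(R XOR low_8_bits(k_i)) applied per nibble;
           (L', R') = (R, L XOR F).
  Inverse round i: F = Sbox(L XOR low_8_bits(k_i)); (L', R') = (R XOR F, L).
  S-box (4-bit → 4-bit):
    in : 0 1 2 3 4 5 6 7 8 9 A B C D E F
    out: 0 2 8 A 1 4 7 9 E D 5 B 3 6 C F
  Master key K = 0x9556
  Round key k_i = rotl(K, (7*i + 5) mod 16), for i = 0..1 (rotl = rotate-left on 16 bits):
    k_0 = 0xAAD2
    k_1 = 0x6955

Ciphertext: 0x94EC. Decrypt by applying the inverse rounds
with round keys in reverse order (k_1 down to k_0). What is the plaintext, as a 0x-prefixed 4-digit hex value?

s_0 = ciphertext = 0x94EC
s_1 = InvRound(s_0, k_1) = 0xDE94
s_2 = InvRound(s_1, k_0) = 0x97DE

0x97DE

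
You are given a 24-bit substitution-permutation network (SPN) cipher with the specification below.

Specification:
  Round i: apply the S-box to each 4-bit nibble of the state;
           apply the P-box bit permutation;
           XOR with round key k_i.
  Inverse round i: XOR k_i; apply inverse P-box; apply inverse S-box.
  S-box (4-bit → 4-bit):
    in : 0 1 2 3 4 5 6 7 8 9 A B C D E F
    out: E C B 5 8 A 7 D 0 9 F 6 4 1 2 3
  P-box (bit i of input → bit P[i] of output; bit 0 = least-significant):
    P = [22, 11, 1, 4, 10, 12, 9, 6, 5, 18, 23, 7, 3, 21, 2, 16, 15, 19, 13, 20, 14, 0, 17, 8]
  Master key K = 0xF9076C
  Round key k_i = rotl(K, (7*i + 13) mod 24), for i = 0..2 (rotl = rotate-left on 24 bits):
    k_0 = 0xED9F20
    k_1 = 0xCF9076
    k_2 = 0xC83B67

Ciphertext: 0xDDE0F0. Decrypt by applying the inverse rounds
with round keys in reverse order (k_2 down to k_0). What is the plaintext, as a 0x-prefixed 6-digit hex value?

s_0 = ciphertext = 0xDDE0F0
s_1 = InvRound(s_0, k_2) = 0x2915B0
s_2 = InvRound(s_1, k_1) = 0x1DB093
s_3 = InvRound(s_2, k_0) = 0x51E73A

0x51E73A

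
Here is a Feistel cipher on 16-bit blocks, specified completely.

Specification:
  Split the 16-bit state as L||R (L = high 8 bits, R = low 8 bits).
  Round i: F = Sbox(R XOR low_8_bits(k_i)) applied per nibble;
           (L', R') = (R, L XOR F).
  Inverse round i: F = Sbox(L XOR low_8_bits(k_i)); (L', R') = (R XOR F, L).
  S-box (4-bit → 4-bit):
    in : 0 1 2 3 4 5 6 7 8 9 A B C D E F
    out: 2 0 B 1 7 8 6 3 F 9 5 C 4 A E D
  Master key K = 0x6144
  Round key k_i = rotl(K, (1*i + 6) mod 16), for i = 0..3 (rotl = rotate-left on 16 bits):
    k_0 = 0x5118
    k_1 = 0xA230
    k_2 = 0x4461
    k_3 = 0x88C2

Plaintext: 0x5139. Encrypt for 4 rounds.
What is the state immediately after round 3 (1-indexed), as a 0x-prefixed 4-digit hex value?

s_0 = plaintext = 0x5139
s_1 = Round(s_0, k_0) = 0x39E1
s_2 = Round(s_1, k_1) = 0xE199
s_3 = Round(s_2, k_2) = 0x993E
s_4 = Round(s_3, k_3) = 0x3E4D

0x993E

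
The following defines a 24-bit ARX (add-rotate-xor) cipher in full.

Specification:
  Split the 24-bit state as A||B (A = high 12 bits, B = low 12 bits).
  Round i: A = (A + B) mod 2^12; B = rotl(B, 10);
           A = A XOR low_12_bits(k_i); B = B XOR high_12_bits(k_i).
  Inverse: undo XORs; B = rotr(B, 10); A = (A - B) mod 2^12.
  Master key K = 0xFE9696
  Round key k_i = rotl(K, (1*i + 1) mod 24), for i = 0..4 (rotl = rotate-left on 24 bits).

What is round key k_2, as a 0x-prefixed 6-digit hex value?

K = 0xFE9696
k_0 = rotl(K, (1*0+1) mod 24) = rotl(K, 1) = 0xFD2D2D
k_1 = rotl(K, (1*1+1) mod 24) = rotl(K, 2) = 0xFA5A5B
k_2 = rotl(K, (1*2+1) mod 24) = rotl(K, 3) = 0xF4B4B7

0xF4B4B7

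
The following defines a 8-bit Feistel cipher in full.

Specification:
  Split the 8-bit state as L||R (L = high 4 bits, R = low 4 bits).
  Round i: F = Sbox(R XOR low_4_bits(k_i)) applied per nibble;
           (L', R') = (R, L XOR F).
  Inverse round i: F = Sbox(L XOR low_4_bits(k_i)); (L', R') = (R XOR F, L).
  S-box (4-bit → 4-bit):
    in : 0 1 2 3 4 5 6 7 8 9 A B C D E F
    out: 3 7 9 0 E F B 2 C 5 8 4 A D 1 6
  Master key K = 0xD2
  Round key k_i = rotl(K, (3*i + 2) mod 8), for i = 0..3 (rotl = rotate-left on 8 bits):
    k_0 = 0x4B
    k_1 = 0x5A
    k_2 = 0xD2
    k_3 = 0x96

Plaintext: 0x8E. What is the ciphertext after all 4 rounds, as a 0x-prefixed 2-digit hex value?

s_0 = plaintext = 0x8E
s_1 = Round(s_0, k_0) = 0xE7
s_2 = Round(s_1, k_1) = 0x73
s_3 = Round(s_2, k_2) = 0x30
s_4 = Round(s_3, k_3) = 0x08

0x08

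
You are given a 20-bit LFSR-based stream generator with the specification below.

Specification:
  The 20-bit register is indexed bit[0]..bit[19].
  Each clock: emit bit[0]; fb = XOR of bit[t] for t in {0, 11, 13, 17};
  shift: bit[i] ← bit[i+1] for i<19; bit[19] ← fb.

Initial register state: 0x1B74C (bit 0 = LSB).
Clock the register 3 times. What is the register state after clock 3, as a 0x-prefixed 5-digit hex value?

0xE36E9

reg_0 = 0x1B74C
clock 1: out=0, reg = 0x8DBA6
clock 2: out=0, reg = 0xC6DD3
clock 3: out=1, reg = 0xE36E9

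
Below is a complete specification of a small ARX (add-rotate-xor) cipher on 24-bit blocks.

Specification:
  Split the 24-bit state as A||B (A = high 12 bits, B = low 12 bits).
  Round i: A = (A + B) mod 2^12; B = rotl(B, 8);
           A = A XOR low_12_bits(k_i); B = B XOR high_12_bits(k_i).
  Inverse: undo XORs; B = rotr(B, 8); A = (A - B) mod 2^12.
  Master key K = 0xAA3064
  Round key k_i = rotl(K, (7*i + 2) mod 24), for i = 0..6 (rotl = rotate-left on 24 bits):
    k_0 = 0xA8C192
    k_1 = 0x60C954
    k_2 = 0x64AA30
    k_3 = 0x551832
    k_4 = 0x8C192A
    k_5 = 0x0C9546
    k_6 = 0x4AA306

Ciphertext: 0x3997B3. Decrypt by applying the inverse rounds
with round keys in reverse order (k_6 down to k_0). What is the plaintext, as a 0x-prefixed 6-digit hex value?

s_0 = ciphertext = 0x3997B3
s_1 = InvRound(s_0, k_6) = 0xF0C193
s_2 = InvRound(s_1, k_5) = 0x4A95A1
s_3 = InvRound(s_2, k_4) = 0x77660D
s_4 = InvRound(s_3, k_3) = 0x9815C3
s_5 = InvRound(s_4, k_2) = 0xB1E893
s_6 = InvRound(s_5, k_1) = 0x84C9FE
s_7 = InvRound(s_6, k_0) = 0x2BB723

0x2BB723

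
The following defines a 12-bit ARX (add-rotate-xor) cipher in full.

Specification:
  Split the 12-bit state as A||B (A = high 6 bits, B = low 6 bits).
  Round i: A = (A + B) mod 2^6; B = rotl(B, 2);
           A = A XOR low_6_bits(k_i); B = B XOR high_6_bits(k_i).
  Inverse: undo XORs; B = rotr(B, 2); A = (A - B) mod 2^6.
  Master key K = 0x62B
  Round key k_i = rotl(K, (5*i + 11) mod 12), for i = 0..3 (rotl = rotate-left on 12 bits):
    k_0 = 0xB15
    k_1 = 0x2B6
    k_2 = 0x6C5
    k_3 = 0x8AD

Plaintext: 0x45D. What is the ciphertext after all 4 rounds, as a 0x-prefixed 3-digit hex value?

s_0 = plaintext = 0x45D
s_1 = Round(s_0, k_0) = 0xED9
s_2 = Round(s_1, k_1) = 0x8AF
s_3 = Round(s_2, k_2) = 0x525
s_4 = Round(s_3, k_3) = 0x534

0x534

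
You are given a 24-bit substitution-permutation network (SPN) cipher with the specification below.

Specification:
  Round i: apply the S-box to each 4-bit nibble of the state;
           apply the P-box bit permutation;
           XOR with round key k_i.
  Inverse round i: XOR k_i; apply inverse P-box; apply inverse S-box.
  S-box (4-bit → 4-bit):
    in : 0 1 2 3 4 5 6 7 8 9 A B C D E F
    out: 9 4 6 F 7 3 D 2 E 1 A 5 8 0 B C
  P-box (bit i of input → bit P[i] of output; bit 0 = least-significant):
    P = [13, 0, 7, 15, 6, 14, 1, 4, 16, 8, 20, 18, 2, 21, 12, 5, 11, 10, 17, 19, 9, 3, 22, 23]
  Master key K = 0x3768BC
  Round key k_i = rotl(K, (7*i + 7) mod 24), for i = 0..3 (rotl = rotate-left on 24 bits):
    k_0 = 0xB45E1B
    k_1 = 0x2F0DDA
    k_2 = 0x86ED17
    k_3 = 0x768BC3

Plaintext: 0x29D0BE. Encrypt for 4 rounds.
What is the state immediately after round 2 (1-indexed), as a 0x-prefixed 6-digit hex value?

0xF8FDBA

s_0 = plaintext = 0x29D0BE
s_1 = Round(s_0, k_0) = 0xF1F650
s_2 = Round(s_1, k_1) = 0xF8FDBA
s_3 = Round(s_2, k_2) = 0x4C7974
s_4 = Round(s_3, k_3) = 0x1FE94A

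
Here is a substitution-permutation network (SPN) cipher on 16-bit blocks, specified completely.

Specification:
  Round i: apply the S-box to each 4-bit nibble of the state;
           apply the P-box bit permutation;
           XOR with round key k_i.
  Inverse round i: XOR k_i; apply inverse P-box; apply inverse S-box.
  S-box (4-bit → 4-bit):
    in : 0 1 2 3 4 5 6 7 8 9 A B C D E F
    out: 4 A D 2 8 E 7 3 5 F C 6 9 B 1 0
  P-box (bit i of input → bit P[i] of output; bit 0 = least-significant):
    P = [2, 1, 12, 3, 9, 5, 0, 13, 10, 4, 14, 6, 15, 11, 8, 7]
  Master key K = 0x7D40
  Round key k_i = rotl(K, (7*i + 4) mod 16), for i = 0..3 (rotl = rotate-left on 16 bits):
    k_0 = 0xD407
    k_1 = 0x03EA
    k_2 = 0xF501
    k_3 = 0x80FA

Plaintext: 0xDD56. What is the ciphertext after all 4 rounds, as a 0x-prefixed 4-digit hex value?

0x5BE5

s_0 = plaintext = 0xDD56
s_1 = Round(s_0, k_0) = 0x68F0
s_2 = Round(s_1, k_1) = 0xDEEA
s_3 = Round(s_2, k_2) = 0x6B89
s_4 = Round(s_3, k_3) = 0x5BE5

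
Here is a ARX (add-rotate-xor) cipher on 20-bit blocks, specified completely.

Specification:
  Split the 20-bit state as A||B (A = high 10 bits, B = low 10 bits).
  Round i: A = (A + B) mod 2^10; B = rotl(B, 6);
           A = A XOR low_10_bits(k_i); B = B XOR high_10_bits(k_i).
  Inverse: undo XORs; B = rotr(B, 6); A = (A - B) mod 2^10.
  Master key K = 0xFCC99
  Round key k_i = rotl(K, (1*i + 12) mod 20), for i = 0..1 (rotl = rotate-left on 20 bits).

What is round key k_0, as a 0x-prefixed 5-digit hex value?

0x99FCC

K = 0xFCC99
k_0 = rotl(K, (1*0+12) mod 20) = rotl(K, 12) = 0x99FCC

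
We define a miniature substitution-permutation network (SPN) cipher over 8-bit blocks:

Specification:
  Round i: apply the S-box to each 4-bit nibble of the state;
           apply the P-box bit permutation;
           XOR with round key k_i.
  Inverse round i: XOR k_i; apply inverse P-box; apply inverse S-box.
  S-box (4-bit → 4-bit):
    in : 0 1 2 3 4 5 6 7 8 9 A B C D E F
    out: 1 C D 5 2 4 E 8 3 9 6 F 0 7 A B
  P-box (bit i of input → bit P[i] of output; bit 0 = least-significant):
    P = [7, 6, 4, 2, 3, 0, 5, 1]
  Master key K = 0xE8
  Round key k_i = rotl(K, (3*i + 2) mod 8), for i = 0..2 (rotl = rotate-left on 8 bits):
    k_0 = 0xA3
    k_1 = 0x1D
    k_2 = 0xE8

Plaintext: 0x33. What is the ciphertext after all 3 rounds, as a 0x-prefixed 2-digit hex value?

s_0 = plaintext = 0x33
s_1 = Round(s_0, k_0) = 0x1B
s_2 = Round(s_1, k_1) = 0xEB
s_3 = Round(s_2, k_2) = 0x3F

0x3F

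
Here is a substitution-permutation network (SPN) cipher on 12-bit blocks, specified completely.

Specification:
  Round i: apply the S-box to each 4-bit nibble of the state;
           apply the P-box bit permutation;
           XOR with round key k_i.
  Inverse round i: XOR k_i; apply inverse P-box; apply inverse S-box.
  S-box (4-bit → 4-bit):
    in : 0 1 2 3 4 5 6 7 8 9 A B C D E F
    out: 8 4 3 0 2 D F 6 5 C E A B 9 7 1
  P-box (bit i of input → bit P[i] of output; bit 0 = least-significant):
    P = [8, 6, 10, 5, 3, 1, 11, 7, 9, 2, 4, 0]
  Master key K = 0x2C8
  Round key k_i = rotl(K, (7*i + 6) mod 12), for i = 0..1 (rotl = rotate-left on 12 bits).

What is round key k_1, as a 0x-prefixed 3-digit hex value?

K = 0x2C8
k_0 = rotl(K, (7*0+6) mod 12) = rotl(K, 6) = 0x20B
k_1 = rotl(K, (7*1+6) mod 12) = rotl(K, 1) = 0x590

0x590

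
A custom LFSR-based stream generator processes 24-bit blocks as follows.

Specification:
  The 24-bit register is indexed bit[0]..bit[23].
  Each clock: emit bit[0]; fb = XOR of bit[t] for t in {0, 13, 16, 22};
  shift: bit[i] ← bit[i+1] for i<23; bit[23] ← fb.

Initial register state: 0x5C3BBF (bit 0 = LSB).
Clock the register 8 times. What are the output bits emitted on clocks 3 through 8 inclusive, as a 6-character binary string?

111101

reg_0 = 0x5C3BBF
clock 1: out=1, reg = 0xAE1DDF
clock 2: out=1, reg = 0xD70EEF
clock 3: out=1, reg = 0xEB8777
clock 4: out=1, reg = 0xF5C3BB
clock 5: out=1, reg = 0xFAE1DD
clock 6: out=1, reg = 0xFD70EE
clock 7: out=0, reg = 0xFEB877
clock 8: out=1, reg = 0xFF5C3B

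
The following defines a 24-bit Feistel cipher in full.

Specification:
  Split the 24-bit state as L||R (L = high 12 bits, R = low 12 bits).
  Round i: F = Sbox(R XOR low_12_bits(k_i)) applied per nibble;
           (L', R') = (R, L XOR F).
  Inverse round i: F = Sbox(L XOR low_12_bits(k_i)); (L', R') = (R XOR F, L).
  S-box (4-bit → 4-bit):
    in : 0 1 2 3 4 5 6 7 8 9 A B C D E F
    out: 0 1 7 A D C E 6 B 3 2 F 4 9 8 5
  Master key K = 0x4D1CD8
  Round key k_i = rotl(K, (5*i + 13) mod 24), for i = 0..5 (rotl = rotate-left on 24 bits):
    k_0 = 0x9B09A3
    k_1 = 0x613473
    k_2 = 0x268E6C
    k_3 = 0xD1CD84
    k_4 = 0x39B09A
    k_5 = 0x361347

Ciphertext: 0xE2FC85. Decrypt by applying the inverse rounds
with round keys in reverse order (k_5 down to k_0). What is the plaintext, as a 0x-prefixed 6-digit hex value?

0xB2387C

s_0 = ciphertext = 0xE2FC85
s_1 = InvRound(s_0, k_5) = 0x56EE2F
s_2 = InvRound(s_1, k_4) = 0x27256E
s_3 = InvRound(s_2, k_3) = 0x030272
s_4 = InvRound(s_3, k_2) = 0xAB6030
s_5 = InvRound(s_4, k_1) = 0x87CAB6
s_6 = InvRound(s_5, k_0) = 0xB2387C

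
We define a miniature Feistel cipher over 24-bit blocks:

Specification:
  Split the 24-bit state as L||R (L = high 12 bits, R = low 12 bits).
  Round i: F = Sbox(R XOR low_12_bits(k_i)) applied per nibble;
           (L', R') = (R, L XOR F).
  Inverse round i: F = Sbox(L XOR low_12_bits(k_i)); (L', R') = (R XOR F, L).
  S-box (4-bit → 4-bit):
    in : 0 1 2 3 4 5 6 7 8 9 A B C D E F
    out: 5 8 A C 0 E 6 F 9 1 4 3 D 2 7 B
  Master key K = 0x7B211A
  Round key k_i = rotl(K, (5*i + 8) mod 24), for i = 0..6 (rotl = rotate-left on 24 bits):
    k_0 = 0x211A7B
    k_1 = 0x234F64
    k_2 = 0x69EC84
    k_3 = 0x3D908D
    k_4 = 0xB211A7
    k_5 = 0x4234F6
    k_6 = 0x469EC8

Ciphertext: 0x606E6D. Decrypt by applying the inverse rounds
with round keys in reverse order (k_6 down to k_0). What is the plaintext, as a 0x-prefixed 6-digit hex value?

s_0 = ciphertext = 0x606E6D
s_1 = InvRound(s_0, k_6) = 0x7BA606
s_2 = InvRound(s_1, k_5) = 0xA0B7BA
s_3 = InvRound(s_2, k_4) = 0x4F7A0B
s_4 = InvRound(s_3, k_3) = 0xAFF4F7
s_5 = InvRound(s_4, k_2) = 0x204AFF
s_6 = InvRound(s_5, k_1) = 0x89A204
s_7 = InvRound(s_6, k_0) = 0x87C89A

0x87C89A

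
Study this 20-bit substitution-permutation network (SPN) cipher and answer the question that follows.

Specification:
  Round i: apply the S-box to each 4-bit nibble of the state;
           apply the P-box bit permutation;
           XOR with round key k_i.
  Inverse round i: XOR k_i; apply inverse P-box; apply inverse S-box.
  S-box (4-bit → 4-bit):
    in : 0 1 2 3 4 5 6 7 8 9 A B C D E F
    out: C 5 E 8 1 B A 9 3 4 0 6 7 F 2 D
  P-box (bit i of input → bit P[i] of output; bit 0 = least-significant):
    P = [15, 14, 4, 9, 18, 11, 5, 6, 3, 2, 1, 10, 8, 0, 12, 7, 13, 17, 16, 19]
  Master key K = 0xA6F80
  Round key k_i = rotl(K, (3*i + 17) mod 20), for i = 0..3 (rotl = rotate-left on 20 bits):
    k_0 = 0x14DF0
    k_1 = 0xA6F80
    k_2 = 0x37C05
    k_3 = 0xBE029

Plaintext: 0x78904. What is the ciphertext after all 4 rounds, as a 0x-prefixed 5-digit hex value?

s_0 = plaintext = 0x78904
s_1 = Round(s_0, k_0) = 0x9EC93
s_2 = Round(s_1, k_1) = 0xB6DAF
s_3 = Round(s_2, k_2) = 0x0FA9A
s_4 = Round(s_3, k_3) = 0x2F189

0x2F189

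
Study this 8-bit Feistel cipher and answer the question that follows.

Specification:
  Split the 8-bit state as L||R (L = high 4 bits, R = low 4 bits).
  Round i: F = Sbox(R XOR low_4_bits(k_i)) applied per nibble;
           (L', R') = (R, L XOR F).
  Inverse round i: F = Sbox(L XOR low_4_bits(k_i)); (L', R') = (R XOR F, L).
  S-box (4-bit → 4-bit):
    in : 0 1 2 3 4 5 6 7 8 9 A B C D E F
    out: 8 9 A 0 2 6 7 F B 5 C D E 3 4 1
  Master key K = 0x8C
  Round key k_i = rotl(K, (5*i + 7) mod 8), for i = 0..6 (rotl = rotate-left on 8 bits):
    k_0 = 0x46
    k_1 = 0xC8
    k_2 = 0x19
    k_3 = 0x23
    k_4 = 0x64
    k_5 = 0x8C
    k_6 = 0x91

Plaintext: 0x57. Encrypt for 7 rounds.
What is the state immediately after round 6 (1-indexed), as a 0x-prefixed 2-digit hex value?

0x9A

s_0 = plaintext = 0x57
s_1 = Round(s_0, k_0) = 0x7C
s_2 = Round(s_1, k_1) = 0xC5
s_3 = Round(s_2, k_2) = 0x52
s_4 = Round(s_3, k_3) = 0x2C
s_5 = Round(s_4, k_4) = 0xC9
s_6 = Round(s_5, k_5) = 0x9A
s_7 = Round(s_6, k_6) = 0xA4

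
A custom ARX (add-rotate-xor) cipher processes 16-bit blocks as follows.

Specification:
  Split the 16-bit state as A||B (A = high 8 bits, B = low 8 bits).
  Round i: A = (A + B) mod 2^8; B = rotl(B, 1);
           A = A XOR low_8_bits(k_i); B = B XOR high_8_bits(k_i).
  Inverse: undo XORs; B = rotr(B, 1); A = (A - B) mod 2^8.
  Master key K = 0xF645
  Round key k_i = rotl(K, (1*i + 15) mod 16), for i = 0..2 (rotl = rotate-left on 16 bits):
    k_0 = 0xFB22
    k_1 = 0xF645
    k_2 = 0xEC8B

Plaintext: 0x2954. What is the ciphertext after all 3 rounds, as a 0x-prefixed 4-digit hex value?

0xCC4C

s_0 = plaintext = 0x2954
s_1 = Round(s_0, k_0) = 0x5F53
s_2 = Round(s_1, k_1) = 0xF750
s_3 = Round(s_2, k_2) = 0xCC4C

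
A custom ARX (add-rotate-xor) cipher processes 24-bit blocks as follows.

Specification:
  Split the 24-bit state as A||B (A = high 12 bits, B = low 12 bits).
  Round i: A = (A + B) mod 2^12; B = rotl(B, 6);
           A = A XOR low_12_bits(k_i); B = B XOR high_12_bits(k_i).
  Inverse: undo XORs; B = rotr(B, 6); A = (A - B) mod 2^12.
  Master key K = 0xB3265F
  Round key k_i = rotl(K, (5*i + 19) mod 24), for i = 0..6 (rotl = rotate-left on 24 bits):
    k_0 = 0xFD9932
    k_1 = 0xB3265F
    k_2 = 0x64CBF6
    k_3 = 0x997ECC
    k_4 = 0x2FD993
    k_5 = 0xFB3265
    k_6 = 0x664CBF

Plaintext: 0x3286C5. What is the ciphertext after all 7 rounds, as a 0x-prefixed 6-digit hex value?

0x7AC9E3

s_0 = plaintext = 0x3286C5
s_1 = Round(s_0, k_0) = 0x0DFE82
s_2 = Round(s_1, k_1) = 0x93EB88
s_3 = Round(s_2, k_2) = 0xF30462
s_4 = Round(s_3, k_3) = 0xD5E106
s_5 = Round(s_4, k_4) = 0x7F7379
s_6 = Round(s_5, k_5) = 0x9151FE
s_7 = Round(s_6, k_6) = 0x7AC9E3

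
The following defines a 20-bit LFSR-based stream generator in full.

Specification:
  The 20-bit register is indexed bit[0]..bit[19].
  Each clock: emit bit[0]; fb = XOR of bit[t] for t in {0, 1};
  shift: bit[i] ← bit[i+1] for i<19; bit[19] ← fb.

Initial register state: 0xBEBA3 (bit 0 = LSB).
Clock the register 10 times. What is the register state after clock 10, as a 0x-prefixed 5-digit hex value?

0x9CAFA

reg_0 = 0xBEBA3
clock 1: out=1, reg = 0x5F5D1
clock 2: out=1, reg = 0xAFAE8
clock 3: out=0, reg = 0x57D74
clock 4: out=0, reg = 0x2BEBA
clock 5: out=0, reg = 0x95F5D
clock 6: out=1, reg = 0xCAFAE
clock 7: out=0, reg = 0xE57D7
clock 8: out=1, reg = 0x72BEB
clock 9: out=1, reg = 0x395F5
clock 10: out=1, reg = 0x9CAFA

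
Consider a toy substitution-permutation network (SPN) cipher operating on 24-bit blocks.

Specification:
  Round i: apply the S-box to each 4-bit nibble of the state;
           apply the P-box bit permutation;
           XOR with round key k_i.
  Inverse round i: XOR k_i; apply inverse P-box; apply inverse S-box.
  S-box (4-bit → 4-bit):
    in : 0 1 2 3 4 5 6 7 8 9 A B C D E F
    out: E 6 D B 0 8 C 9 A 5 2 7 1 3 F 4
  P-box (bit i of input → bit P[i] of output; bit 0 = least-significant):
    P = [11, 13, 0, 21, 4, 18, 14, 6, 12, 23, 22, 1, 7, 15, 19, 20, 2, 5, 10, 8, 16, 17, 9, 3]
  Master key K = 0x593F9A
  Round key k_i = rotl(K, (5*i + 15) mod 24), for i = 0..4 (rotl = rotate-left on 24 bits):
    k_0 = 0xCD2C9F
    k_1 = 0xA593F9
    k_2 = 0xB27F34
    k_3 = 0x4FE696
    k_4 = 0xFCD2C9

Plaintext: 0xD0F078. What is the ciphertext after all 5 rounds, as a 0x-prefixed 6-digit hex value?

s_0 = plaintext = 0xD0F078
s_1 = Round(s_0, k_0) = 0x2609ED
s_2 = Round(s_1, k_1) = 0xF86CA1
s_3 = Round(s_2, k_2) = 0xAE4C15
s_4 = Round(s_3, k_3) = 0x69B3B2
s_5 = Round(s_4, k_4) = 0x500C56

0x500C56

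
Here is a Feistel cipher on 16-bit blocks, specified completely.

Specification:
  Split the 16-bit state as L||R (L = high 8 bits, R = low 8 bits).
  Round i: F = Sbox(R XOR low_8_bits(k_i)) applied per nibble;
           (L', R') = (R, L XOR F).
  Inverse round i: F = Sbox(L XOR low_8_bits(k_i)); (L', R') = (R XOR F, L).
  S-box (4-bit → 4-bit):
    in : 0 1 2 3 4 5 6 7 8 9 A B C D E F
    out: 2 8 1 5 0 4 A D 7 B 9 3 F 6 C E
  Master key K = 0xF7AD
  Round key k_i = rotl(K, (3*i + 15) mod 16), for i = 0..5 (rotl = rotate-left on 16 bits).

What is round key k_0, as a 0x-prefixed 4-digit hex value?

K = 0xF7AD
k_0 = rotl(K, (3*0+15) mod 16) = rotl(K, 15) = 0xFBD6

0xFBD6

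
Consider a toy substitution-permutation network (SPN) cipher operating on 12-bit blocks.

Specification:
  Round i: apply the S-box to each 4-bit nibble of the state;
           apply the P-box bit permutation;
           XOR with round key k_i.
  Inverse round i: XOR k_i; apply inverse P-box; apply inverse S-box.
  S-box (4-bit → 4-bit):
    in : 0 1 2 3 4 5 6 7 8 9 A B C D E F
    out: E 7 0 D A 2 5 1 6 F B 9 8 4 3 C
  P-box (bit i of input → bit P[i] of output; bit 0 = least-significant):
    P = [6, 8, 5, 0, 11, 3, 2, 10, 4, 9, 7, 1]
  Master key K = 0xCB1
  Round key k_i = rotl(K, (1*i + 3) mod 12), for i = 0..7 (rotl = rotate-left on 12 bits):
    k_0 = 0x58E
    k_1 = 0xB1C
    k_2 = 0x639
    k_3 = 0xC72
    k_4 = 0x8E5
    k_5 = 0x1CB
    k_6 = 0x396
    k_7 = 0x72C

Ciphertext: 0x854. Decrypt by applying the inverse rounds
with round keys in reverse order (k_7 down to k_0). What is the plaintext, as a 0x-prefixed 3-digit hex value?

0x88C

s_0 = ciphertext = 0x854
s_1 = InvRound(s_0, k_7) = 0xEA1
s_2 = InvRound(s_1, k_6) = 0xB30
s_3 = InvRound(s_2, k_5) = 0x9E3
s_4 = InvRound(s_3, k_4) = 0xCD5
s_5 = InvRound(s_4, k_3) = 0xFDF
s_6 = InvRound(s_5, k_2) = 0xF61
s_7 = InvRound(s_6, k_1) = 0x703
s_8 = InvRound(s_7, k_0) = 0x88C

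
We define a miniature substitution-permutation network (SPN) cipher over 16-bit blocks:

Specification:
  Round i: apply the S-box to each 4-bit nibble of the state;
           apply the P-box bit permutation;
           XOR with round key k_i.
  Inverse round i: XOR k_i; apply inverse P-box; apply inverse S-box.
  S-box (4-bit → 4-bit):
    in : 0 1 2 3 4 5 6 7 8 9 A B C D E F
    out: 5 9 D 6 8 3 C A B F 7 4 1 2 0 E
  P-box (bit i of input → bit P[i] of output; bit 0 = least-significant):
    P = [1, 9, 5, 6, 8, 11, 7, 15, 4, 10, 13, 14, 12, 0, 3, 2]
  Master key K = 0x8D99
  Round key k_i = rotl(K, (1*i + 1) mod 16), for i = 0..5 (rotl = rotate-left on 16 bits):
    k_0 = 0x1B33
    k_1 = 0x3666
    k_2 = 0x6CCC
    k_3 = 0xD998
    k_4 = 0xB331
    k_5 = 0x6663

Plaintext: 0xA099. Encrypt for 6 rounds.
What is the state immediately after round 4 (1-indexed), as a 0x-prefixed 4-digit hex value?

0xB0CD

s_0 = plaintext = 0xA099
s_1 = Round(s_0, k_0) = 0xA0C8
s_2 = Round(s_1, k_1) = 0x053D
s_3 = Round(s_2, k_2) = 0x7254
s_4 = Round(s_3, k_3) = 0xB0CD
s_5 = Round(s_4, k_4) = 0x9029
s_6 = Round(s_5, k_5) = 0xD59C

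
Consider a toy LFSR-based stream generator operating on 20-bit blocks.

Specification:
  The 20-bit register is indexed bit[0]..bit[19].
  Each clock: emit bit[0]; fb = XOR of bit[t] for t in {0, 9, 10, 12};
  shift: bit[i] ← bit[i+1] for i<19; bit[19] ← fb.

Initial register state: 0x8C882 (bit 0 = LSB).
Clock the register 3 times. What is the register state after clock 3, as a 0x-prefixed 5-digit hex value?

0x11910

reg_0 = 0x8C882
clock 1: out=0, reg = 0x46441
clock 2: out=1, reg = 0x23220
clock 3: out=0, reg = 0x11910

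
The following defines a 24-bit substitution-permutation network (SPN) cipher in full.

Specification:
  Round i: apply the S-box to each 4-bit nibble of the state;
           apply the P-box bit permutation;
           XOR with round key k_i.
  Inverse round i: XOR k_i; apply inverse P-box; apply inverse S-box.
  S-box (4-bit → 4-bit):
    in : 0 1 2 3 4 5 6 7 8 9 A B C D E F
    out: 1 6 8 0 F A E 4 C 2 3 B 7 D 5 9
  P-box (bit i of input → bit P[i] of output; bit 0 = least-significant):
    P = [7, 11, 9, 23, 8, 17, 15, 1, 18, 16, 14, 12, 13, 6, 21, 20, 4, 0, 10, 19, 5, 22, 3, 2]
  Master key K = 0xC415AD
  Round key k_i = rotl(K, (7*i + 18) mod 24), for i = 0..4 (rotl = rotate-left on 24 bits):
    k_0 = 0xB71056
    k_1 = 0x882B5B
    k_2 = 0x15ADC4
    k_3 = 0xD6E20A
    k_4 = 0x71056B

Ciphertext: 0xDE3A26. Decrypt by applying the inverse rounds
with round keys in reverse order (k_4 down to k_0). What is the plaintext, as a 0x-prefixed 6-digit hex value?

0x67E682

s_0 = ciphertext = 0xDE3A26
s_1 = InvRound(s_0, k_4) = 0x86CBA6
s_2 = InvRound(s_1, k_3) = 0x43F30A
s_3 = InvRound(s_2, k_2) = 0x675D5C
s_4 = InvRound(s_3, k_1) = 0x56E458
s_5 = InvRound(s_4, k_0) = 0x67E682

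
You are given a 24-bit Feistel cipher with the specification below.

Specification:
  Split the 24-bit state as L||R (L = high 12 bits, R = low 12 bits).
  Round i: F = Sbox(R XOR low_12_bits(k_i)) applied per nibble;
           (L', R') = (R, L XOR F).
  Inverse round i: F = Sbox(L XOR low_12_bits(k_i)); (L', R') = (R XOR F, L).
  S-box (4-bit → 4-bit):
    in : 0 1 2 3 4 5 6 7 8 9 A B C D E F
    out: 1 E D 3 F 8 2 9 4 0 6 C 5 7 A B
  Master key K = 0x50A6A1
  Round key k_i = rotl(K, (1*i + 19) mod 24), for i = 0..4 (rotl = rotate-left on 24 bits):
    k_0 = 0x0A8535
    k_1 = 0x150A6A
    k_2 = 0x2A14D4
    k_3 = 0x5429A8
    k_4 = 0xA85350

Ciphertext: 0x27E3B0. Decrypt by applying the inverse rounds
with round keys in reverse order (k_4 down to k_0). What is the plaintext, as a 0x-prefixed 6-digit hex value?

0x3A14E3

s_0 = ciphertext = 0x27E3B0
s_1 = InvRound(s_0, k_4) = 0xD6A27E
s_2 = InvRound(s_1, k_3) = 0xD23D6A
s_3 = InvRound(s_2, k_2) = 0xDD3D23
s_4 = InvRound(s_3, k_1) = 0x4E3DD3
s_5 = InvRound(s_4, k_0) = 0x3A14E3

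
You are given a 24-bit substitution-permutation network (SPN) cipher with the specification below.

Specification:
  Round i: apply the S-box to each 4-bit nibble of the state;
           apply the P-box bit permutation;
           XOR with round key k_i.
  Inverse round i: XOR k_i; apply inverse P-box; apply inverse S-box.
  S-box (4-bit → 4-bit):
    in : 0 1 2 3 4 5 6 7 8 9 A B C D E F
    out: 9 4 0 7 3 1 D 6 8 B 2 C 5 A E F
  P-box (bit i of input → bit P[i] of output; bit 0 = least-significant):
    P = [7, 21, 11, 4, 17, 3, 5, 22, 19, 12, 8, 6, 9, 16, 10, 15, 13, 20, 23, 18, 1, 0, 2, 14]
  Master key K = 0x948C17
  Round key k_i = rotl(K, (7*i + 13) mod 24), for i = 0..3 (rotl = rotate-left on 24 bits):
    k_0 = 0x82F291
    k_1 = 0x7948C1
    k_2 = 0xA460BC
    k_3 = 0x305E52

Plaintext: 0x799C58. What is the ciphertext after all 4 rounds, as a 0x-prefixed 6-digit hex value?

0x7B07EE

s_0 = plaintext = 0x799C58
s_1 = Round(s_0, k_0) = 0x9D5184
s_2 = Round(s_1, k_1) = 0x0D0B42
s_3 = Round(s_2, k_2) = 0xB2A3F6
s_4 = Round(s_3, k_3) = 0x7B07EE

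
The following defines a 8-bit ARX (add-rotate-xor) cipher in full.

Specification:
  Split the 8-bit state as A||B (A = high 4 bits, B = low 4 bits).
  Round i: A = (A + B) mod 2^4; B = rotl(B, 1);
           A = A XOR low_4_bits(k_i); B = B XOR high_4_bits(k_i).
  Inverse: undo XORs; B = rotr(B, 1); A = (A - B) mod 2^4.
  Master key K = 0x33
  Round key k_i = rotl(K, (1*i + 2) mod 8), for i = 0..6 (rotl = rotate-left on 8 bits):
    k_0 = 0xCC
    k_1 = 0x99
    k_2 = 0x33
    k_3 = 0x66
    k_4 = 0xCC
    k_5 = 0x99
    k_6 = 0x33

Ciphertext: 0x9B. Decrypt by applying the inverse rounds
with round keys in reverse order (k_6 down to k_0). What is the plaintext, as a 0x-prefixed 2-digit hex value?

0xE1

s_0 = ciphertext = 0x9B
s_1 = InvRound(s_0, k_6) = 0x64
s_2 = InvRound(s_1, k_5) = 0x1E
s_3 = InvRound(s_2, k_4) = 0xC1
s_4 = InvRound(s_3, k_3) = 0xFB
s_5 = InvRound(s_4, k_2) = 0x84
s_6 = InvRound(s_5, k_1) = 0x3E
s_7 = InvRound(s_6, k_0) = 0xE1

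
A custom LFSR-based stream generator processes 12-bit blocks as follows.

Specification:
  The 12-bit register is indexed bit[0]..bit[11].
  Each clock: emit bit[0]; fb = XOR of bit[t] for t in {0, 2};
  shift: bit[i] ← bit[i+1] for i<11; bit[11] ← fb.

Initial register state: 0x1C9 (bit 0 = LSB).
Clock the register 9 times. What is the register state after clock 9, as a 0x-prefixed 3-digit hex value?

reg_0 = 0x1C9
clock 1: out=1, reg = 0x8E4
clock 2: out=0, reg = 0xC72
clock 3: out=0, reg = 0x639
clock 4: out=1, reg = 0xB1C
clock 5: out=0, reg = 0xD8E
clock 6: out=0, reg = 0xEC7
clock 7: out=1, reg = 0x763
clock 8: out=1, reg = 0xBB1
clock 9: out=1, reg = 0xDD8

0xDD8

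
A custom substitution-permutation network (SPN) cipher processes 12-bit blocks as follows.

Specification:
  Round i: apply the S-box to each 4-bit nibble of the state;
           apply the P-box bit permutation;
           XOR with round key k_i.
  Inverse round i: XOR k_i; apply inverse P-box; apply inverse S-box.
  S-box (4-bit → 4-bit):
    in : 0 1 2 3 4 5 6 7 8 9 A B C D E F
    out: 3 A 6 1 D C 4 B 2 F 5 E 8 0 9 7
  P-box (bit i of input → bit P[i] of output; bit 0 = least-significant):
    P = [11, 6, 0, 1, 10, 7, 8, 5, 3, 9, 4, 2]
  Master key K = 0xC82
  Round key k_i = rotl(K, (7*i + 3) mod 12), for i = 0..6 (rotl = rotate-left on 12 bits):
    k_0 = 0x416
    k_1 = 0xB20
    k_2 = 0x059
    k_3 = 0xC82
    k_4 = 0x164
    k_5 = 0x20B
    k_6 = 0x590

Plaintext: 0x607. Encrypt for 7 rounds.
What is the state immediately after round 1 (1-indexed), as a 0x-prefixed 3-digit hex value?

0x8C4

s_0 = plaintext = 0x607
s_1 = Round(s_0, k_0) = 0x8C4
s_2 = Round(s_1, k_1) = 0x103
s_3 = Round(s_2, k_2) = 0xEDD
s_4 = Round(s_3, k_3) = 0xC8E
s_5 = Round(s_4, k_4) = 0x9E2
s_6 = Round(s_5, k_5) = 0x476
s_7 = Round(s_6, k_6) = 0x12D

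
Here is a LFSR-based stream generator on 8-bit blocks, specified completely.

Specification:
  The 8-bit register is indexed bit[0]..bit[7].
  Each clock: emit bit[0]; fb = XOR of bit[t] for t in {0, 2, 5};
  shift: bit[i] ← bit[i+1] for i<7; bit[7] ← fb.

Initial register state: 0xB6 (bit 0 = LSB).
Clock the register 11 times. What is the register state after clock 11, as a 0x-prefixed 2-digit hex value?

0xCD

reg_0 = 0xB6
clock 1: out=0, reg = 0x5B
clock 2: out=1, reg = 0xAD
clock 3: out=1, reg = 0xD6
clock 4: out=0, reg = 0xEB
clock 5: out=1, reg = 0x75
clock 6: out=1, reg = 0xBA
clock 7: out=0, reg = 0xDD
clock 8: out=1, reg = 0x6E
clock 9: out=0, reg = 0x37
clock 10: out=1, reg = 0x9B
clock 11: out=1, reg = 0xCD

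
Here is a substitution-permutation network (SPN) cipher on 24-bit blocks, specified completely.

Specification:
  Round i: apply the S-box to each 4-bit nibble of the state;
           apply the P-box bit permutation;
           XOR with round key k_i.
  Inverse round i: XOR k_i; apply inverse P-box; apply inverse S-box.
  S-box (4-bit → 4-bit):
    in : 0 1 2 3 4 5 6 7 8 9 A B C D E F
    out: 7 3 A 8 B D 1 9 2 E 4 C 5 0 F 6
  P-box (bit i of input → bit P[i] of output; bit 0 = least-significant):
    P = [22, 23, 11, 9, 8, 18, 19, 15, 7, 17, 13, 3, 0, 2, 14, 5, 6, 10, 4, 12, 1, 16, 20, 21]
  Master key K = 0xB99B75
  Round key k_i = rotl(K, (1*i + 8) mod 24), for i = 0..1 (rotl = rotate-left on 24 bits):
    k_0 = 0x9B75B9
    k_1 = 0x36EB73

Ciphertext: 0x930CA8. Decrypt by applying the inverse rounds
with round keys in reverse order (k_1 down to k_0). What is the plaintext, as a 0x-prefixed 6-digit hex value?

0x057EB1

s_0 = ciphertext = 0x930CA8
s_1 = InvRound(s_0, k_1) = 0x40C542
s_2 = InvRound(s_1, k_0) = 0x057EB1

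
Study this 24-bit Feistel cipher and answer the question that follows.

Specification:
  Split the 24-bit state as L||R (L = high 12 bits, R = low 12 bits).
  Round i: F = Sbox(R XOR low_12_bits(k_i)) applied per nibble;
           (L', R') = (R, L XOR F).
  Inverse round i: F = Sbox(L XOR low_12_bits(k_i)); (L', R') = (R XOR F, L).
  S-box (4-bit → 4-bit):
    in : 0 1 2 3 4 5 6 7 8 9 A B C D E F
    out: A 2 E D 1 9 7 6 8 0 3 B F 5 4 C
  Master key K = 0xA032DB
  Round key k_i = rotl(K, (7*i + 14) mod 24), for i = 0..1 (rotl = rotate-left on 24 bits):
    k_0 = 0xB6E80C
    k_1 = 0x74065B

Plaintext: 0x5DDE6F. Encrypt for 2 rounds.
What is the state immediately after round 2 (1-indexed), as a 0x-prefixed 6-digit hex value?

s_0 = plaintext = 0x5DDE6F
s_1 = Round(s_0, k_0) = 0xE6F2A0
s_2 = Round(s_1, k_1) = 0x2A0FA4

0x2A0FA4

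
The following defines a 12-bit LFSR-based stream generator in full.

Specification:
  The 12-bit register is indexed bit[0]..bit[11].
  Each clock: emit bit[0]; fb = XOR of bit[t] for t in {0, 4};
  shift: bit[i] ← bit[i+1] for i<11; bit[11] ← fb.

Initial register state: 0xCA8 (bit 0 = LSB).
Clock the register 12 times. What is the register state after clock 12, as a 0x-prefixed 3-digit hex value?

reg_0 = 0xCA8
clock 1: out=0, reg = 0x654
clock 2: out=0, reg = 0xB2A
clock 3: out=0, reg = 0x595
clock 4: out=1, reg = 0x2CA
clock 5: out=0, reg = 0x165
clock 6: out=1, reg = 0x8B2
clock 7: out=0, reg = 0xC59
clock 8: out=1, reg = 0x62C
clock 9: out=0, reg = 0x316
clock 10: out=0, reg = 0x98B
clock 11: out=1, reg = 0xCC5
clock 12: out=1, reg = 0xE62

0xE62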